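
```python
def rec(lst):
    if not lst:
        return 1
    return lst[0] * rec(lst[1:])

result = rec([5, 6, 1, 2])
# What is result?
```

Product over [5, 6, 1, 2] = 5 * 6 * 1 * 2 = 60

Answer: 60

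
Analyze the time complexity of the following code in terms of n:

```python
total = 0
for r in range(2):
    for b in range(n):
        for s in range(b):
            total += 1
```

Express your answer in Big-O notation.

Each loop level contributes: 1 × n × n. Multiplying the contributions gives O(n^2).

Answer: O(n^2)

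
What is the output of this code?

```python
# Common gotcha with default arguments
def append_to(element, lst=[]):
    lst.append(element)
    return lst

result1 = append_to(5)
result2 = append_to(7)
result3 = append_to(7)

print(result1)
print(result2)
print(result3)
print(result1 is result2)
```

Key concept: mutable default argument gotcha.
Step by step:
`result1 = append_to(5)` → result1 = [5]
`result2 = append_to(7)` → result1 = [5, 7] (same object as result2); result2 = [5, 7] (same object as result1)
`result3 = append_to(7)` → result1 = [5, 7, 7] (same object as result2, result3); result2 = [5, 7, 7] (same object as result1, result3); result3 = [5, 7, 7] (same object as result1, result2)
`print(result1)` → prints [5, 7, 7]
`print(result2)` → prints [5, 7, 7]
`print(result3)` → prints [5, 7, 7]
`print(result1 is result2)` → prints True

Answer:
[5, 7, 7]
[5, 7, 7]
[5, 7, 7]
True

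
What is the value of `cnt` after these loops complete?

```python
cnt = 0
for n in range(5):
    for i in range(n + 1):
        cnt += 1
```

Triangle: 1 + 2 + ... + 5
`cnt` takes the values: 0 → 1 → 2 → 3 → 4 → 5 → 6 → 7 → 8 → 9 → 10 → 11 → 12 → 13 → 14 → 15

Answer: 15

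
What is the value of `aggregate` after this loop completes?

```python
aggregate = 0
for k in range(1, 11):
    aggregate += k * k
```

Sum of squares 1² to 10² = 385
`aggregate` takes the values: 0 → 1 → 5 → 14 → 30 → 55 → 91 → 140 → 204 → 285 → 385

Answer: 385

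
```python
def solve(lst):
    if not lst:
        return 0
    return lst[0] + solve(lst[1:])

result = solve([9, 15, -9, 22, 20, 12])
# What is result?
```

9 + 15 + (-9) + 22 + 20 + 12 + 0 = 69

Answer: 69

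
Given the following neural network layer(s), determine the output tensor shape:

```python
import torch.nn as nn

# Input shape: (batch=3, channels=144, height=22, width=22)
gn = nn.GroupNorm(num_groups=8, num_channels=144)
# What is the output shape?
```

Input: (3, 144, 22, 22) -> Output: (3, 144, 22, 22)

Answer: (3, 144, 22, 22)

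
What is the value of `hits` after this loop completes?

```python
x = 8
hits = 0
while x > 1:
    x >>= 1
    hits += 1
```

Count right shifts until 1
`hits` takes the values: 0 → 1 → 2 → 3

Answer: 3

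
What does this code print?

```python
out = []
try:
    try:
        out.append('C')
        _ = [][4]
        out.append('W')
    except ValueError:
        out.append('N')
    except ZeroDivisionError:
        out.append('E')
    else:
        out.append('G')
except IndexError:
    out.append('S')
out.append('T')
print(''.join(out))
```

Execution trace: 'C' (try body) → 'S' (outer except IndexError) → 'T' (after the try/except). Output: CST

Answer: CST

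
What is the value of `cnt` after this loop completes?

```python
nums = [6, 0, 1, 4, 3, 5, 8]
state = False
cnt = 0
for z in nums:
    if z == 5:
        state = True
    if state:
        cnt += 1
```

Count elements after first 5 in [6, 0, 1, 4, 3, 5, 8]
`cnt` takes the values: 0 → 1 → 2

Answer: 2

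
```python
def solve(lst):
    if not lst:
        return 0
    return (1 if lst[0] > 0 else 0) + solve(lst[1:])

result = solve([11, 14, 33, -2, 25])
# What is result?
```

Count of positive elements in [11, 14, 33, -2, 25] = 4

Answer: 4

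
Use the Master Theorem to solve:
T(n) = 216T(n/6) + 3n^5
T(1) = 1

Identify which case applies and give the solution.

a=216, b=6, f(n)=3n^5. log_6(216) = 3. Since c=5 > 3 and the regularity condition holds (216(n/6)^5 = (216/6^5)n^5 with 216/6^5 < 1), Case 3 applies: T(n) = Θ(f(n)) = O(n^5).

Answer: O(n^5) - Case 3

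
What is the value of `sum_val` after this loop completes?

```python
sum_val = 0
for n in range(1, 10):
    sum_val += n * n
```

Sum of squares 1² to 9² = 285
`sum_val` takes the values: 0 → 1 → 5 → 14 → 30 → 55 → 91 → 140 → 204 → 285

Answer: 285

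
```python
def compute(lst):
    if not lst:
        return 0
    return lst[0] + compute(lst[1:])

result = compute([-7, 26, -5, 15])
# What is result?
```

(-7) + 26 + (-5) + 15 + 0 = 29

Answer: 29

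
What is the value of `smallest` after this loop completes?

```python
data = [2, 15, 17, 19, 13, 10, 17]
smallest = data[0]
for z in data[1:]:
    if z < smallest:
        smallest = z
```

Minimum of [2, 15, 17, 19, 13, 10, 17]
`smallest` takes the values: 2

Answer: 2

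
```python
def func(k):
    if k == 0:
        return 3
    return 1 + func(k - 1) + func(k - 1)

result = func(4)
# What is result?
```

func(k) = 1 + 2·func(k-1), func(0)=3. Closed form: (3+1)·2^4 - 1 = 63.

Answer: 63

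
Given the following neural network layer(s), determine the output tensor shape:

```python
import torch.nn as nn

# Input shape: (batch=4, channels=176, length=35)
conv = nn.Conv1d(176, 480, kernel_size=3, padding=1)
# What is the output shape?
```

Input: (4, 176, 35) -> Output: (4, 480, 35)

Answer: (4, 480, 35)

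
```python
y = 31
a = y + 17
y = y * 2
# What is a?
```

Trace:
`y = 31` → y = 31
`a = y + 17` → a = 48
`y = y * 2` → y = 62
So a = 48

Answer: 48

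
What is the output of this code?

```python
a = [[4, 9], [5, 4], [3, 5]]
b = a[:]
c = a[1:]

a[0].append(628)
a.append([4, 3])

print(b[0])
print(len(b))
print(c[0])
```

Key concept: slice with nested mutation.
Step by step:
`a = [[4, 9], [5, 4], [3, 5]]` → a = [[4, 9], [5, 4], [3, 5]]
`b = a[:]` → b = [[4, 9], [5, 4], [3, 5]]
`c = a[1:]` → c = [[5, 4], [3, 5]]
`a[0].append(628)` → a = [[4, 9, 628], [5, 4], [3, 5]]; b = [[4, 9, 628], [5, 4], [3, 5]]
`a.append([4, 3])` → a = [[4, 9, 628], [5, 4], [3, 5], [4, 3]]
`print(b[0])` → prints [4, 9, 628]
`print(len(b))` → prints 3
`print(c[0])` → prints [5, 4]

Answer:
[4, 9, 628]
3
[5, 4]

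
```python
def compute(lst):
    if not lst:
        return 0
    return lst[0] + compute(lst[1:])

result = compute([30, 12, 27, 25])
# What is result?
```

30 + 12 + 27 + 25 + 0 = 94

Answer: 94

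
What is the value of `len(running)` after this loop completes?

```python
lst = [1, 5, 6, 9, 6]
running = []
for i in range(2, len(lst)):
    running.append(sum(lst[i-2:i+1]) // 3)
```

Number of 3-element averages
`running` takes the values: [] → [4] → [4, 6] → [4, 6, 7]
So `len(running)` = 3

Answer: 3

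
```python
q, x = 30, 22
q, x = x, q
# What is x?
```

Trace:
`q, x = 30, 22` → q = 30; x = 22
`q, x = x, q` → q = 22; x = 30
So x = 30

Answer: 30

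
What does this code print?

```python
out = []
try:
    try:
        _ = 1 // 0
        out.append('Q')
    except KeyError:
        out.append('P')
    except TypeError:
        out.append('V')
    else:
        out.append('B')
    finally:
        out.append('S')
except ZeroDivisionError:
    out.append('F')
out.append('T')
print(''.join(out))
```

Execution trace: 'S' (finally) → 'F' (outer except ZeroDivisionError) → 'T' (after the try/except). Output: SFT

Answer: SFT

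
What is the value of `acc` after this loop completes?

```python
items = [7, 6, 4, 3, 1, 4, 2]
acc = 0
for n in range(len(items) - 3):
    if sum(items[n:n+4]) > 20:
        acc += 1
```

Count windows with sum > 20
`acc` takes the values: 0

Answer: 0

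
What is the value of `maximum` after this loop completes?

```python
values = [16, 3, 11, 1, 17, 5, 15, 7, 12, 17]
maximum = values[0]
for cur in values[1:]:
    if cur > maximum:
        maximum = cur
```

Maximum of [16, 3, 11, 1, 17, 5, 15, 7, 12, 17]
`maximum` takes the values: 16 → 17

Answer: 17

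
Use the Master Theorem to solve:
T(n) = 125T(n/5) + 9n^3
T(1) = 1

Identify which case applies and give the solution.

a=125, b=5, f(n)=9n^3. log_5(125) = 3. Since c=3 = 3, Case 2 applies: T(n) = Θ(n^log_b(a) · log n) = O(n^3 log n).

Answer: O(n^3 log n) - Case 2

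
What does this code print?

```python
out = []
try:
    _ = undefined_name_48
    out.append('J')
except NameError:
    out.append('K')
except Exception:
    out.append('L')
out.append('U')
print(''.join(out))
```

Execution trace: 'K' (except NameError) → 'U' (after the try/except). Output: KU

Answer: KU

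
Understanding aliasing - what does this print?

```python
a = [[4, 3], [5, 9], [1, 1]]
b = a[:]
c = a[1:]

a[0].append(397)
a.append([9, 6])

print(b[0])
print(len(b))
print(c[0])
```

Key concept: slice with nested mutation.
Step by step:
`a = [[4, 3], [5, 9], [1, 1]]` → a = [[4, 3], [5, 9], [1, 1]]
`b = a[:]` → b = [[4, 3], [5, 9], [1, 1]]
`c = a[1:]` → c = [[5, 9], [1, 1]]
`a[0].append(397)` → a = [[4, 3, 397], [5, 9], [1, 1]]; b = [[4, 3, 397], [5, 9], [1, 1]]
`a.append([9, 6])` → a = [[4, 3, 397], [5, 9], [1, 1], [9, 6]]
`print(b[0])` → prints [4, 3, 397]
`print(len(b))` → prints 3
`print(c[0])` → prints [5, 9]

Answer:
[4, 3, 397]
3
[5, 9]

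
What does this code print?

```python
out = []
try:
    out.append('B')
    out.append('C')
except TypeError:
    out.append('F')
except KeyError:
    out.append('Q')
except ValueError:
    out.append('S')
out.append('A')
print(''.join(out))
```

Execution trace: 'B' (try body) → 'C' (try body, no exception) → 'A' (after the try/except). Output: BCA

Answer: BCA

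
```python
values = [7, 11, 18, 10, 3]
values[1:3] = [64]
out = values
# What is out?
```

Trace:
`values = [7, 11, 18, 10, 3]` → values = [7, 11, 18, 10, 3]
`values[1:3] = [64]` → values = [7, 64, 10, 3]
`out = values` → out = [7, 64, 10, 3]
So out = [7, 64, 10, 3]

Answer: [7, 64, 10, 3]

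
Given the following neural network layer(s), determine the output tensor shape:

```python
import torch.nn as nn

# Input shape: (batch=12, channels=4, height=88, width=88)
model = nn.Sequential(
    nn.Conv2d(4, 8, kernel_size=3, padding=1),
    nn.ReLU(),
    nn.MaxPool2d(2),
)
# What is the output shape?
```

Input: (12, 4, 88, 88) -> after Conv2d: (12, 8, 88, 88) -> after ReLU: (12, 8, 88, 88) -> Output: (12, 8, 44, 44)

Answer: (12, 8, 44, 44)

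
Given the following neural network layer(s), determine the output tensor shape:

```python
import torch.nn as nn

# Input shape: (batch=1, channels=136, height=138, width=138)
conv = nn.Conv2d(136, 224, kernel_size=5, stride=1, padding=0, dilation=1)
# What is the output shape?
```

Input: (1, 136, 138, 138) -> Output: (1, 224, 134, 134)

Answer: (1, 224, 134, 134)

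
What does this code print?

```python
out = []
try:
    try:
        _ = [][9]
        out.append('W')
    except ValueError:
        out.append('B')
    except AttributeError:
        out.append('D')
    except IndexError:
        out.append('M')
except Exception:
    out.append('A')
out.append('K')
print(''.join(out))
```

Execution trace: 'M' (inner except IndexError) → 'K' (after the try/except). Output: MK

Answer: MK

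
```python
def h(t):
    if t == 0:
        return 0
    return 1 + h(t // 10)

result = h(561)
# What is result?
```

Count of digits of 561: 3

Answer: 3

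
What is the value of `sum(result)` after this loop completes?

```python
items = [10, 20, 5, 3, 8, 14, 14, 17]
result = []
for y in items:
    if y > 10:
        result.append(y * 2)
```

Sum of doubled values > 10
`result` takes the values: [] → [40] → [40, 28] → [40, 28, 28] → [40, 28, 28, 34]
So `sum(result)` = 130

Answer: 130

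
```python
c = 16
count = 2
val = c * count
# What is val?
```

Trace:
`c = 16` → c = 16
`count = 2` → count = 2
`val = c * count` → val = 32
So val = 32

Answer: 32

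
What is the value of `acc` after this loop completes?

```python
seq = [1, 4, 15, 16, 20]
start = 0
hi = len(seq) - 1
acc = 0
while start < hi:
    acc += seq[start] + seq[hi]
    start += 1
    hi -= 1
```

Sum of pairs from ends
`acc` takes the values: 0 → 21 → 41

Answer: 41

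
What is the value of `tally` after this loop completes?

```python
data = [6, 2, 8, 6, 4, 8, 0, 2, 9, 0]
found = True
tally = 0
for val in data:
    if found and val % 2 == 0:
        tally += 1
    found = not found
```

Count even values at even positions
`tally` takes the values: 0 → 1 → 2 → 3 → 4

Answer: 4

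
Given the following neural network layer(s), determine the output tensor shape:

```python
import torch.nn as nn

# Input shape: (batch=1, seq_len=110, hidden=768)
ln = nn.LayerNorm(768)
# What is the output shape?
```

Input: (1, 110, 768) -> Output: (1, 110, 768)

Answer: (1, 110, 768)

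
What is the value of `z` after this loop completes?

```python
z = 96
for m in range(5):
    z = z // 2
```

Halve 5 times: 96 // 2^5 = 3
`z` takes the values: 96 → 48 → 24 → 12 → 6 → 3

Answer: 3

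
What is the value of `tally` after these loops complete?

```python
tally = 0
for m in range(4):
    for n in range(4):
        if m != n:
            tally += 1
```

4² - 4 (exclude diagonal)
`tally` takes the values: 0 → 1 → 2 → 3 → 4 → 5 → 6 → 7 → 8 → 9 → 10 → 11 → 12

Answer: 12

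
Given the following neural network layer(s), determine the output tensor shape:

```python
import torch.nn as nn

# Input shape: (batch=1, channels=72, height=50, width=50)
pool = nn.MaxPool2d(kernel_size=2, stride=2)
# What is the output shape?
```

Input: (1, 72, 50, 50) -> Output: (1, 72, 25, 25)

Answer: (1, 72, 25, 25)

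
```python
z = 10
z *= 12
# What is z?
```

Trace:
`z = 10` → z = 10
`z *= 12` → z = 120
So z = 120

Answer: 120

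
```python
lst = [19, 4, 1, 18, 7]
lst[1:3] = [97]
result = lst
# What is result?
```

Trace:
`lst = [19, 4, 1, 18, 7]` → lst = [19, 4, 1, 18, 7]
`lst[1:3] = [97]` → lst = [19, 97, 18, 7]
`result = lst` → result = [19, 97, 18, 7]
So result = [19, 97, 18, 7]

Answer: [19, 97, 18, 7]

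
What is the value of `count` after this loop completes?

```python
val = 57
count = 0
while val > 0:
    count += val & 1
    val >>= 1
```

Count set bits in 57 (binary: 0b111001)
`count` takes the values: 0 → 1 → 2 → 3 → 4

Answer: 4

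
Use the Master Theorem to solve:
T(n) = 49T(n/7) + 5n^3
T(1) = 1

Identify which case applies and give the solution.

a=49, b=7, f(n)=5n^3. log_7(49) = 2. Since c=3 > 2 and the regularity condition holds (49(n/7)^3 = (49/7^3)n^3 with 49/7^3 < 1), Case 3 applies: T(n) = Θ(f(n)) = O(n^3).

Answer: O(n^3) - Case 3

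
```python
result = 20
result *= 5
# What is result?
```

Trace:
`result = 20` → result = 20
`result *= 5` → result = 100
So result = 100

Answer: 100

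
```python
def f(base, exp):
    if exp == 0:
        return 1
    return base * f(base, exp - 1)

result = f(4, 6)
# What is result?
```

f(4, 6) = 4 * 4 * 4 * 4 * 4 * 4 = 4096

Answer: 4096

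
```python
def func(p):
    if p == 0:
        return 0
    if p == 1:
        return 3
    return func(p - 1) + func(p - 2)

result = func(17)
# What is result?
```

Build up from base cases: func(0)=0, func(1)=3, func(2)=3, func(3)=6, func(4)=9, func(5)=15, func(6)=24, ..., func(17)=4791

Answer: 4791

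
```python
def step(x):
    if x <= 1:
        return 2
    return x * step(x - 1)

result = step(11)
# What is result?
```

step(11) = 11 * 10 * 9 * 8 * 7 * 6 * 5 * 4 * 3 * 2 * 2 = 79833600

Answer: 79833600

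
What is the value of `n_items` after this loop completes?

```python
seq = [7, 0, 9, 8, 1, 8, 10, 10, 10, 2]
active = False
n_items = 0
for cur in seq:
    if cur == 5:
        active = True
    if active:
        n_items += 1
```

Count elements after first 5 in [7, 0, 9, 8, 1, 8, 10, 10, 10, 2]
`n_items` takes the values: 0

Answer: 0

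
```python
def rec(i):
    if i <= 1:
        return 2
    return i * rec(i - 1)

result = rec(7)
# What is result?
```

rec(7) = 7 * 6 * 5 * 4 * 3 * 2 * 2 = 10080

Answer: 10080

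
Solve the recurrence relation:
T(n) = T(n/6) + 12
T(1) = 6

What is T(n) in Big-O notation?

Each step divides n by 6 and adds 12. After log_6(n) steps we reach T(1)=6. So T(n) = 12·log_6(n) + 6 = O(log n).

Answer: O(log n)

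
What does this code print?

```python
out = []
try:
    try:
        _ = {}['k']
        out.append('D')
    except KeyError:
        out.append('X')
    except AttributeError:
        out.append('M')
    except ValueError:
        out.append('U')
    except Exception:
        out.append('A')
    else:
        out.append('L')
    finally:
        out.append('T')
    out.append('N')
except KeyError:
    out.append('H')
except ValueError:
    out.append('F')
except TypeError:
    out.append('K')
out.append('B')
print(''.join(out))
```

Execution trace: 'X' (inner except KeyError) → 'T' (inner finally) → 'N' (try body, no exception) → 'B' (after the try/except). Output: XTNB

Answer: XTNB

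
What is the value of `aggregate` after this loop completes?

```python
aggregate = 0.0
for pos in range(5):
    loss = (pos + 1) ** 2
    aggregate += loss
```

Sum of squared losses 1² + 2² + ... + 5²
`aggregate` takes the values: 0.0 → 1.0 → 5.0 → 14.0 → 30.0 → 55.0

Answer: 55.0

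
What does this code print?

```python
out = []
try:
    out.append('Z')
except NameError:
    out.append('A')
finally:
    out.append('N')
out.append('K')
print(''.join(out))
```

Execution trace: 'Z' (try body, no exception) → 'N' (finally) → 'K' (after the try/except). Output: ZNK

Answer: ZNK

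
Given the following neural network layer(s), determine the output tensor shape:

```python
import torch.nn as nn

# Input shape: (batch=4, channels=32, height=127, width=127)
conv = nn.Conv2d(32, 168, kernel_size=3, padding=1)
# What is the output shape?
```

Input: (4, 32, 127, 127) -> Output: (4, 168, 127, 127)

Answer: (4, 168, 127, 127)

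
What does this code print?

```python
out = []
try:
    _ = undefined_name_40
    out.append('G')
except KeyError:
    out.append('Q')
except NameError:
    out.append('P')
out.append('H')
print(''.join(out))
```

Execution trace: 'P' (except NameError) → 'H' (after the try/except). Output: PH

Answer: PH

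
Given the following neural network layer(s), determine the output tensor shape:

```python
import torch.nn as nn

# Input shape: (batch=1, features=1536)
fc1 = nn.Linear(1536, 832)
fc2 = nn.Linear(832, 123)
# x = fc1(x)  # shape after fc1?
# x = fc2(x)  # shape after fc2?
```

Input: (1, 1536) -> after fc1: (1, 832) -> Output: (1, 123)

Answer: (1, 123)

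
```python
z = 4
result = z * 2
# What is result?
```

Trace:
`z = 4` → z = 4
`result = z * 2` → result = 8
So result = 8

Answer: 8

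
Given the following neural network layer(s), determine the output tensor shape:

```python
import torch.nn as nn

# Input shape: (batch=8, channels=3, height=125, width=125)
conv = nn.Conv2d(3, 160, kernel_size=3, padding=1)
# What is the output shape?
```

Input: (8, 3, 125, 125) -> Output: (8, 160, 125, 125)

Answer: (8, 160, 125, 125)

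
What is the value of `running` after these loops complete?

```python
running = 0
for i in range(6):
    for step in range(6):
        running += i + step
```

Sum of all i+step for i,step in 6x6
`running` takes the values: 0 → 1 → 3 → 6 → 10 → 15 → 16 → 18 → 21 → 25 → 30 → 36 → 38 → 41 → 45 → 50 → 56 → 63 → 66 → 70 → 75 → 81 → 88 → 96 → 100 → 105 → 111 → 118 → 126 → 135 → 140 → 146 → 153 → 161 → 170 → 180

Answer: 180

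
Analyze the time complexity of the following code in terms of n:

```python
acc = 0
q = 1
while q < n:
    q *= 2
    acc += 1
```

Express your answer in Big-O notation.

Each loop level contributes: log n. Multiplying the contributions gives O(log n).

Answer: O(log n)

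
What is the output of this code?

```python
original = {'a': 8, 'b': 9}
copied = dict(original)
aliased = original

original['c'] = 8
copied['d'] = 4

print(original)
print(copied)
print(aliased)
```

Key concept: dict() creates copy, assignment creates alias.
Step by step:
`original = {'a': 8, 'b': 9}` → original = {'a': 8, 'b': 9}
`copied = dict(original)` → copied = {'a': 8, 'b': 9}
`aliased = original` → aliased = {'a': 8, 'b': 9} (same object as original)
`original['c'] = 8` → original = {'a': 8, 'b': 9, 'c': 8} (same object as aliased); aliased = {'a': 8, 'b': 9, 'c': 8} (same object as original)
`copied['d'] = 4` → copied = {'a': 8, 'b': 9, 'd': 4}
`print(original)` → prints {'a': 8, 'b': 9, 'c': 8}
`print(copied)` → prints {'a': 8, 'b': 9, 'd': 4}
`print(aliased)` → prints {'a': 8, 'b': 9, 'c': 8}

Answer:
{'a': 8, 'b': 9, 'c': 8}
{'a': 8, 'b': 9, 'd': 4}
{'a': 8, 'b': 9, 'c': 8}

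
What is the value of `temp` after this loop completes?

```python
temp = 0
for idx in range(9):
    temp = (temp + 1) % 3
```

Increment mod 3, 9 times = 0
`temp` takes the values: 0 → 1 → 2 → 0 → 1 → 2 → 0 → 1 → 2 → 0

Answer: 0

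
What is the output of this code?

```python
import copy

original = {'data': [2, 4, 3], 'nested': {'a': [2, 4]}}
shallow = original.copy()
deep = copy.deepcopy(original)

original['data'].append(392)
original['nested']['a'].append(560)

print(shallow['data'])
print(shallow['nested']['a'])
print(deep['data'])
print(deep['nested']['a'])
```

Key concept: comparing shallow vs deep copy.
Step by step:
`original = {'data': [2, 4, 3], 'nested': {'a': [2, 4]}}` → original = {'data': [2, 4, 3], 'nested': {'a': [2, 4]}}
`shallow = original.copy()` → shallow = {'data': [2, 4, 3], 'nested': {'a': [2, 4]}}
`deep = copy.deepcopy(original)` → deep = {'data': [2, 4, 3], 'nested': {'a': [2, 4]}}
`original['data'].append(392)` → original = {'data': [2, 4, 3, 392], 'nested': {'a': [2, 4]}}; shallow = {'data': [2, 4, 3, 392], 'nested': {'a': [2, 4]}}
`original['nested']['a'].append(560)` → original = {'data': [2, 4, 3, 392], 'nested': {'a': [2, 4, 560]}}; shallow = {'data': [2, 4, 3, 392], 'nested': {'a': [2, 4, 560]}}
`print(shallow['data'])` → prints [2, 4, 3, 392]
`print(shallow['nested']['a'])` → prints [2, 4, 560]
`print(deep['data'])` → prints [2, 4, 3]
`print(deep['nested']['a'])` → prints [2, 4]

Answer:
[2, 4, 3, 392]
[2, 4, 560]
[2, 4, 3]
[2, 4]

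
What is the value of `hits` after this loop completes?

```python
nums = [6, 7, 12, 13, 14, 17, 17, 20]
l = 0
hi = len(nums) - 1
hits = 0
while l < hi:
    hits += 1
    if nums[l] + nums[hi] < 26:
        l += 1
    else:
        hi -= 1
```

Steps to find pair summing to 26
`hits` takes the values: 0 → 1 → 2 → 3 → 4 → 5 → 6 → 7

Answer: 7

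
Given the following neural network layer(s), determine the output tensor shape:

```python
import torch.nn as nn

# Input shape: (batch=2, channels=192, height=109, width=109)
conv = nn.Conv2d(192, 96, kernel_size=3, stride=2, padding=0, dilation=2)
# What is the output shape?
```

Input: (2, 192, 109, 109) -> Output: (2, 96, 53, 53)

Answer: (2, 96, 53, 53)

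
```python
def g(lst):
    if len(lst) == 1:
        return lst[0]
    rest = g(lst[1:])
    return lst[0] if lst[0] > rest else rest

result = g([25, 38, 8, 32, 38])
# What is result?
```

Recursive max over [25, 38, 8, 32, 38] = 38

Answer: 38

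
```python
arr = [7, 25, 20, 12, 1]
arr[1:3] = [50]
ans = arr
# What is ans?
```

Trace:
`arr = [7, 25, 20, 12, 1]` → arr = [7, 25, 20, 12, 1]
`arr[1:3] = [50]` → arr = [7, 50, 12, 1]
`ans = arr` → ans = [7, 50, 12, 1]
So ans = [7, 50, 12, 1]

Answer: [7, 50, 12, 1]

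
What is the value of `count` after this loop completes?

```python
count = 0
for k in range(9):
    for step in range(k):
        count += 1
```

Triangle number: 0+1+2+...+8
`count` takes the values: 0 → 1 → 2 → 3 → 4 → 5 → 6 → 7 → 8 → 9 → 10 → 11 → 12 → 13 → 14 → 15 → 16 → 17 → 18 → 19 → 20 → 21 → 22 → 23 → 24 → 25 → 26 → 27 → 28 → 29 → 30 → 31 → 32 → 33 → 34 → 35 → 36

Answer: 36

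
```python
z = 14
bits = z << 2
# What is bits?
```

Trace:
`z = 14` → z = 14
`bits = z << 2` → bits = 56
So bits = 56

Answer: 56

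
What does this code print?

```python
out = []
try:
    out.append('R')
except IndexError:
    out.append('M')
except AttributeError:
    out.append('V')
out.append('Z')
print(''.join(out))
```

Execution trace: 'R' (try body, no exception) → 'Z' (after the try/except). Output: RZ

Answer: RZ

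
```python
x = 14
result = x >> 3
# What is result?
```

Trace:
`x = 14` → x = 14
`result = x >> 3` → result = 1
So result = 1

Answer: 1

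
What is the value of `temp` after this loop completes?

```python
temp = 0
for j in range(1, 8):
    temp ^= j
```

XOR of 1 to 7
`temp` takes the values: 0 → 1 → 3 → 0 → 4 → 1 → 7 → 0

Answer: 0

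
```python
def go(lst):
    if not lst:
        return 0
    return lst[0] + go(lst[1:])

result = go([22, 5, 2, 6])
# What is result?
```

22 + 5 + 2 + 6 + 0 = 35

Answer: 35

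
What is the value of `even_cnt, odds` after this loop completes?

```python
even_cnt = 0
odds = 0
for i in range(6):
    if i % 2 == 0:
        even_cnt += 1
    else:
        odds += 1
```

Count evens and odds in range(6)
`even_cnt, odds` takes the values: (0, 0) → (1, 0) → (1, 1) → (2, 1) → (2, 2) → (3, 2) → (3, 3)

Answer: 3, 3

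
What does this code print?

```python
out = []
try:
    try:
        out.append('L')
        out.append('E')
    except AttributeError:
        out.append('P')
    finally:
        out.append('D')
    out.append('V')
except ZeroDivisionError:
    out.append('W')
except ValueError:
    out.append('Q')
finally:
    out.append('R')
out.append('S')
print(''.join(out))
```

Execution trace: 'L' (inner try body) → 'E' (inner try body, no exception) → 'D' (inner finally) → 'V' (try body, no exception) → 'R' (finally) → 'S' (after the try/except). Output: LEDVRS

Answer: LEDVRS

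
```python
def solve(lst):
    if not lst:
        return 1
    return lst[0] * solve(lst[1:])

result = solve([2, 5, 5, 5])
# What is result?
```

Product over [2, 5, 5, 5] = 2 * 5 * 5 * 5 = 250

Answer: 250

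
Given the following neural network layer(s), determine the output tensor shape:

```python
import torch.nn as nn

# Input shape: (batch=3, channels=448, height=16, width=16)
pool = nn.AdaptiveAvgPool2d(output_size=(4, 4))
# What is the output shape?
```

Input: (3, 448, 16, 16) -> Output: (3, 448, 4, 4)

Answer: (3, 448, 4, 4)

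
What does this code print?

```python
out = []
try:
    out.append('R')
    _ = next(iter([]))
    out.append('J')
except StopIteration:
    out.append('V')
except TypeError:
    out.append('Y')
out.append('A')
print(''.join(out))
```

Execution trace: 'R' (try body) → 'V' (except StopIteration) → 'A' (after the try/except). Output: RVA

Answer: RVA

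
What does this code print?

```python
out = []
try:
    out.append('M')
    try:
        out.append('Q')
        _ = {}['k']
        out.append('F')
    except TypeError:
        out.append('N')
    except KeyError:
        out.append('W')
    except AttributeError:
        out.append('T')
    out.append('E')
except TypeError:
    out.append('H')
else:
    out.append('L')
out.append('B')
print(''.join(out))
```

Execution trace: 'M' (try body) → 'Q' (inner try body) → 'W' (inner except KeyError) → 'E' (try body, no exception) → 'L' (else) → 'B' (after the try/except). Output: MQWELB

Answer: MQWELB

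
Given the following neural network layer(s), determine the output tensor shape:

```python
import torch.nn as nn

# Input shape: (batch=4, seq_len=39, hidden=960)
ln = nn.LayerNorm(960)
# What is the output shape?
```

Input: (4, 39, 960) -> Output: (4, 39, 960)

Answer: (4, 39, 960)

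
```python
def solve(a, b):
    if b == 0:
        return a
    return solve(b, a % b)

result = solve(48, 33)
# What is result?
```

solve(48, 33) -> solve(33, 15) -> solve(15, 3) -> solve(3, 0) -> 3

Answer: 3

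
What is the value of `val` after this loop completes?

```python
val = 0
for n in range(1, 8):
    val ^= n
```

XOR of 1 to 7
`val` takes the values: 0 → 1 → 3 → 0 → 4 → 1 → 7 → 0

Answer: 0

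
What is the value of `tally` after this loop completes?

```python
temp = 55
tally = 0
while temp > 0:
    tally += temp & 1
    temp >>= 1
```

Count set bits in 55 (binary: 0b110111)
`tally` takes the values: 0 → 1 → 2 → 3 → 4 → 5

Answer: 5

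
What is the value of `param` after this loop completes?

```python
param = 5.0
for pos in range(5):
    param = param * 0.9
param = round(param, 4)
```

Exponential decay: 5.0 * 0.9^5
`param` takes the values: 5.0 → 4.5 → 4.05 → 3.645 → 3.2805 → 2.95245 → 2.9525

Answer: 2.9525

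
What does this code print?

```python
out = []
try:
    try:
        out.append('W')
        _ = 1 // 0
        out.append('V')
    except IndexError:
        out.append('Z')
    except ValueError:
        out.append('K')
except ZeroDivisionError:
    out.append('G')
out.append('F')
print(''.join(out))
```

Execution trace: 'W' (try body) → 'G' (outer except ZeroDivisionError) → 'F' (after the try/except). Output: WGF

Answer: WGF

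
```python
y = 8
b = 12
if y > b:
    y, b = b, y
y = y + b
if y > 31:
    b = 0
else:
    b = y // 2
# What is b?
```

Trace:
`y = 8` → y = 8
`b = 12` → b = 12
`if y > b: ...` → y > b is False → no variable changes
`y = y + b` → y = 20
`if y > 31: ...` → y > 31 is False, take else branch → b = 10
So b = 10

Answer: 10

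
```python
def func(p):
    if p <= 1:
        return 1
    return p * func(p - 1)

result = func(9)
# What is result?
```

func(9) = 9 * 8 * 7 * 6 * 5 * 4 * 3 * 2 * 1 = 362880

Answer: 362880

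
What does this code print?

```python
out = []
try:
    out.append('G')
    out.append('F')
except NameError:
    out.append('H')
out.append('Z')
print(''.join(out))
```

Execution trace: 'G' (try body) → 'F' (try body, no exception) → 'Z' (after the try/except). Output: GFZ

Answer: GFZ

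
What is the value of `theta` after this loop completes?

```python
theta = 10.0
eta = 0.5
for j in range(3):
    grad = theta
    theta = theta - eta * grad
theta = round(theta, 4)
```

Gradient descent: w = 10.0 * (1 - 0.5)^3
`theta` takes the values: 10.0 → 5.0 → 2.5 → 1.25

Answer: 1.25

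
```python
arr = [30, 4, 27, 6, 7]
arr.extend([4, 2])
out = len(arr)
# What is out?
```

Trace:
`arr = [30, 4, 27, 6, 7]` → arr = [30, 4, 27, 6, 7]
`arr.extend([4, 2])` → arr = [30, 4, 27, 6, 7, 4, 2]
`out = len(arr)` → out = 7
So out = 7

Answer: 7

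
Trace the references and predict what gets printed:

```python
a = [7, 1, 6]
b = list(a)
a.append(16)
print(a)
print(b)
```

Key concept: list() constructor creates copy.
Step by step:
`a = [7, 1, 6]` → a = [7, 1, 6]
`b = list(a)` → b = [7, 1, 6]
`a.append(16)` → a = [7, 1, 6, 16]
`print(a)` → prints [7, 1, 6, 16]
`print(b)` → prints [7, 1, 6]

Answer:
[7, 1, 6, 16]
[7, 1, 6]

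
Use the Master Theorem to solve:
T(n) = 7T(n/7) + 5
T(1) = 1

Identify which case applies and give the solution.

a=7, b=7, f(n)=5. log_7(7) = 1. Since c=0 < 1, Case 1 applies: T(n) = Θ(n^log_b(a)) = O(n).

Answer: O(n) - Case 1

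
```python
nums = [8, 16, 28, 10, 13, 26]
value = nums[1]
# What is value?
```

Trace:
`nums = [8, 16, 28, 10, 13, 26]` → nums = [8, 16, 28, 10, 13, 26]
`value = nums[1]` → value = 16
So value = 16

Answer: 16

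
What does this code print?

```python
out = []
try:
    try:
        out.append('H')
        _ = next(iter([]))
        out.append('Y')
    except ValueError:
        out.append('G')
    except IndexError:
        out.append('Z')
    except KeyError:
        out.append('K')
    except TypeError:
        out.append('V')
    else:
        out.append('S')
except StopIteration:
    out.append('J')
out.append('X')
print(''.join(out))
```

Execution trace: 'H' (try body) → 'J' (outer except StopIteration) → 'X' (after the try/except). Output: HJX

Answer: HJX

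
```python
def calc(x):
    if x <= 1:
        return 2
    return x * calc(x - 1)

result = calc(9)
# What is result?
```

calc(9) = 9 * 8 * 7 * 6 * 5 * 4 * 3 * 2 * 2 = 725760

Answer: 725760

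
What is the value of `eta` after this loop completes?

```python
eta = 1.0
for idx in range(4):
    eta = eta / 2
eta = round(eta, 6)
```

Halving LR 4 times: 1 / 2^4
`eta` takes the values: 1.0 → 0.5 → 0.25 → 0.125 → 0.0625

Answer: 0.0625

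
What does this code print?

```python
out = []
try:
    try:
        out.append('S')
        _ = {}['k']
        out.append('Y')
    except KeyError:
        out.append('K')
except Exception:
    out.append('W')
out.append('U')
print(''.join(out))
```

Execution trace: 'S' (inner try body) → 'K' (inner except KeyError) → 'U' (after the try/except). Output: SKU

Answer: SKU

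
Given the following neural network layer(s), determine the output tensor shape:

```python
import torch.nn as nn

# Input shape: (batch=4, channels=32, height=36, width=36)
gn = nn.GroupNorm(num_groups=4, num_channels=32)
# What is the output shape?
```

Input: (4, 32, 36, 36) -> Output: (4, 32, 36, 36)

Answer: (4, 32, 36, 36)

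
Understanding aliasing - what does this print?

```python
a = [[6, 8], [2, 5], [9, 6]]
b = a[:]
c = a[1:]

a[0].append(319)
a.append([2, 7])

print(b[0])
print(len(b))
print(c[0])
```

Key concept: slice with nested mutation.
Step by step:
`a = [[6, 8], [2, 5], [9, 6]]` → a = [[6, 8], [2, 5], [9, 6]]
`b = a[:]` → b = [[6, 8], [2, 5], [9, 6]]
`c = a[1:]` → c = [[2, 5], [9, 6]]
`a[0].append(319)` → a = [[6, 8, 319], [2, 5], [9, 6]]; b = [[6, 8, 319], [2, 5], [9, 6]]
`a.append([2, 7])` → a = [[6, 8, 319], [2, 5], [9, 6], [2, 7]]
`print(b[0])` → prints [6, 8, 319]
`print(len(b))` → prints 3
`print(c[0])` → prints [2, 5]

Answer:
[6, 8, 319]
3
[2, 5]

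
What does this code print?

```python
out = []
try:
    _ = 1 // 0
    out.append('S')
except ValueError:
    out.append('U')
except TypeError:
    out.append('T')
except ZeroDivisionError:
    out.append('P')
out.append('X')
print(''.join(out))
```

Execution trace: 'P' (except ZeroDivisionError) → 'X' (after the try/except). Output: PX

Answer: PX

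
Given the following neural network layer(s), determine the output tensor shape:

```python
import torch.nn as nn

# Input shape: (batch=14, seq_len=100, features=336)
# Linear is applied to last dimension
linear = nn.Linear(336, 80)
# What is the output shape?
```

Input: (14, 100, 336) -> Output: (14, 100, 80)

Answer: (14, 100, 80)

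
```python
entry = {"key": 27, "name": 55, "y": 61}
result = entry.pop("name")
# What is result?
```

Trace:
`entry = {"key": 27, "name": 55, "y": 61}` → entry = {'key': 27, 'name': 55, 'y': 61}
`result = entry.pop("name")` → entry = {'key': 27, 'y': 61}; result = 55
So result = 55

Answer: 55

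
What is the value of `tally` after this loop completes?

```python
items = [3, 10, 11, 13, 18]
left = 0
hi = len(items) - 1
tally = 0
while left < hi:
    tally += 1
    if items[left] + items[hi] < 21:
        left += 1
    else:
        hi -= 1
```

Steps to find pair summing to 21
`tally` takes the values: 0 → 1 → 2 → 3 → 4

Answer: 4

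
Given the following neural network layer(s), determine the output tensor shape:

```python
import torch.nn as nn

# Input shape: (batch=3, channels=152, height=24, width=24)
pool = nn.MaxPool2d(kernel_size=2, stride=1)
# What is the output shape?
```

Input: (3, 152, 24, 24) -> Output: (3, 152, 23, 23)

Answer: (3, 152, 23, 23)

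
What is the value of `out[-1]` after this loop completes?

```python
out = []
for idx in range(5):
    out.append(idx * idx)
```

Last element of squares 0 to 4
`out` takes the values: [] → [0] → [0, 1] → [0, 1, 4] → [0, 1, 4, 9] → [0, 1, 4, 9, 16]
So `out[-1]` = 16

Answer: 16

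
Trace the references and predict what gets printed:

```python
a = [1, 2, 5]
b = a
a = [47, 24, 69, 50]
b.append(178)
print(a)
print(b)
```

Key concept: rebinding vs mutation: a is rebound to a new list, b still points at the original.
Step by step:
`a = [1, 2, 5]` → a = [1, 2, 5]
`b = a` → b = [1, 2, 5] (same object as a)
`a = [47, 24, 69, 50]` → a = [47, 24, 69, 50]
`b.append(178)` → b = [1, 2, 5, 178]
`print(a)` → prints [47, 24, 69, 50]
`print(b)` → prints [1, 2, 5, 178]

Answer:
[47, 24, 69, 50]
[1, 2, 5, 178]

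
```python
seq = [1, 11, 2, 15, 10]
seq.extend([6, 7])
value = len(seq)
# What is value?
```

Trace:
`seq = [1, 11, 2, 15, 10]` → seq = [1, 11, 2, 15, 10]
`seq.extend([6, 7])` → seq = [1, 11, 2, 15, 10, 6, 7]
`value = len(seq)` → value = 7
So value = 7

Answer: 7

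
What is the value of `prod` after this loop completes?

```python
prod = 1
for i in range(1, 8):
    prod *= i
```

7! = 5040
`prod` takes the values: 1 → 2 → 6 → 24 → 120 → 720 → 5040

Answer: 5040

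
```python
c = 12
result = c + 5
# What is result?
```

Trace:
`c = 12` → c = 12
`result = c + 5` → result = 17
So result = 17

Answer: 17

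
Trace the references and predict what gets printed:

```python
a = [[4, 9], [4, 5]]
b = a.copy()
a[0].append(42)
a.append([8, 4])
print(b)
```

Key concept: shallow copy with nested lists.
Step by step:
`a = [[4, 9], [4, 5]]` → a = [[4, 9], [4, 5]]
`b = a.copy()` → b = [[4, 9], [4, 5]]
`a[0].append(42)` → a = [[4, 9, 42], [4, 5]]; b = [[4, 9, 42], [4, 5]]
`a.append([8, 4])` → a = [[4, 9, 42], [4, 5], [8, 4]]
`print(b)` → prints [[4, 9, 42], [4, 5]]

Answer: [[4, 9, 42], [4, 5]]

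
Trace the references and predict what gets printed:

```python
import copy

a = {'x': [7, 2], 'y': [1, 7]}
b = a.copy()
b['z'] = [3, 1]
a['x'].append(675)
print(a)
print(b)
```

Key concept: shallow copy of dict with mutable values.
Step by step:
`a = {'x': [7, 2], 'y': [1, 7]}` → a = {'x': [7, 2], 'y': [1, 7]}
`b = a.copy()` → b = {'x': [7, 2], 'y': [1, 7]}
`b['z'] = [3, 1]` → b = {'x': [7, 2], 'y': [1, 7], 'z': [3, 1]}
`a['x'].append(675)` → a = {'x': [7, 2, 675], 'y': [1, 7]}; b = {'x': [7, 2, 675], 'y': [1, 7], 'z': [3, 1]}
`print(a)` → prints {'x': [7, 2, 675], 'y': [1, 7]}
`print(b)` → prints {'x': [7, 2, 675], 'y': [1, 7], 'z': [3, 1]}

Answer:
{'x': [7, 2, 675], 'y': [1, 7]}
{'x': [7, 2, 675], 'y': [1, 7], 'z': [3, 1]}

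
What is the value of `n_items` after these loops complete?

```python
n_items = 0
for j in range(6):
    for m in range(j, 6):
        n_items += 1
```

Upper triangle: 6 + 5 + ... + 1
`n_items` takes the values: 0 → 1 → 2 → 3 → 4 → 5 → 6 → 7 → 8 → 9 → 10 → 11 → 12 → 13 → 14 → 15 → 16 → 17 → 18 → 19 → 20 → 21

Answer: 21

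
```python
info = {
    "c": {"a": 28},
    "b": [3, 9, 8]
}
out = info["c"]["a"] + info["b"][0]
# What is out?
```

Trace:
`info = { ...` → info = {'c': {'a': 28}, 'b': [3, 9, 8]}
`out = info["c"]["a"] + info["b"][0]` → out = 31
So out = 31

Answer: 31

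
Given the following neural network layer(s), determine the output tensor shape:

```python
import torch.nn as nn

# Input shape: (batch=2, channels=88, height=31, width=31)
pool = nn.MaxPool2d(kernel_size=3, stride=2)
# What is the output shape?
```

Input: (2, 88, 31, 31) -> Output: (2, 88, 15, 15)

Answer: (2, 88, 15, 15)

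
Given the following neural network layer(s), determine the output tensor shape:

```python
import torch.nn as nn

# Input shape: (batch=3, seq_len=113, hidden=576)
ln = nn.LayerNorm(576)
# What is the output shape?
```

Input: (3, 113, 576) -> Output: (3, 113, 576)

Answer: (3, 113, 576)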